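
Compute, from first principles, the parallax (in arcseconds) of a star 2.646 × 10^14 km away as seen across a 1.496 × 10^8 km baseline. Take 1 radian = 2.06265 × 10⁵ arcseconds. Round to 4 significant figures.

θ ≈ B/d = (1.496 × 10^8) / (2.646 × 10^14) = 5.6538 × 10^-7 rad.
In arcseconds: 5.6538 × 10^-7 × 206265 = 0.11662″.

0.1166 arcsec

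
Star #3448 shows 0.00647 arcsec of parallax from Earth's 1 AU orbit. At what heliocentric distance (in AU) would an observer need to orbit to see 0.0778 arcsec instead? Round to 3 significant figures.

12.0 AU

Parallax scales linearly with baseline: p ∝ B, so B = p_target / p_Earth × 1 AU.
B = 0.0778 / 0.00647 = 12.025 AU.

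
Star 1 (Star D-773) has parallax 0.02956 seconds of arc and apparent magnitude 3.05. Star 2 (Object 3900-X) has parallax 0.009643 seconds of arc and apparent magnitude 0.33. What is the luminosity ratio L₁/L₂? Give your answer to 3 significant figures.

L₁/L₂ = 0.00869

d₁ = 1/p₁ = 1/0.02956″ = 33.829 pc; d₂ = 1/p₂ = 1/0.009643″ = 103.7 pc.
M₁ = m₁ − 5 log₁₀ d₁ + 5 = 3.05 − 7.6464 + 5 = 0.4036.
M₂ = 0.33 − 10.0789 + 5 = -4.7489.
L₁/L₂ = 10^(0.4(M₂ − M₁)) = 10^(0.4 × (-5.1525)) = 10^(-2.06100) = 0.0086896.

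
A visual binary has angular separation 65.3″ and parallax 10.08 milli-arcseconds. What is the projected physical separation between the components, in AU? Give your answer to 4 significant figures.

d = 1/p = 1/0.01008″ = 99.206 pc.
At distance d (pc), an angle of θ arcsec spans θ·d AU: s = 65.3 × 99.206 = 6478.2 AU.

6478 AU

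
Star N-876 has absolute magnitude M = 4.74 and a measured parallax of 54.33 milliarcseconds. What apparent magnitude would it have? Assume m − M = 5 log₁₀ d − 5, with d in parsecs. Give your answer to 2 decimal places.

d = 1/p = 1/0.05433″ = 18.406 pc.
m − M = 5 log₁₀ d − 5 = 5 log₁₀(18.406) − 5 = 6.3248 − 5 = 1.3248.
m = M + (m − M) = 4.74 + 1.3248 = 6.06.

m = 6.06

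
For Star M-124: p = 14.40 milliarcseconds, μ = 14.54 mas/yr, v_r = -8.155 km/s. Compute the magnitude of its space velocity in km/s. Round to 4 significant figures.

d = 1/p = 1/0.01440″ = 69.444 pc.
μ = 14.54 mas/yr = 0.01454 ″/yr.
v_t = 4.740 μ d = 4.740 × 0.01454 × 69.444 = 4.7861 km/s.
v = √(v_r² + v_t²) = √((-8.155)² + 4.7861²) = √89.4108 = 9.4557 km/s.

9.456 km/s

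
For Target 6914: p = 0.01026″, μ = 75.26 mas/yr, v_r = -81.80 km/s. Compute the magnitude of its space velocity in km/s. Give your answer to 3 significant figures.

d = 1/p = 1/0.01026″ = 97.466 pc.
μ = 75.26 mas/yr = 0.07526 ″/yr.
v_t = 4.740 μ d = 4.740 × 0.07526 × 97.466 = 34.769 km/s.
v = √(v_r² + v_t²) = √((-81.80)² + 34.769²) = √7900.12 = 88.883 km/s.

88.9 km/s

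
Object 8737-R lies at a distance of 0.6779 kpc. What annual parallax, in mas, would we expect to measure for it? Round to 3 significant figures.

1.48 mas

d = 0.6779 kpc = 677.9 pc.
p = 1/d = 1/677.9 = 0.0014751 arcsec.
= 0.0014751 × 1000 = 1.4751 mas.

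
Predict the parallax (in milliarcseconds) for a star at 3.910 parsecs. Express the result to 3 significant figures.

256 mas

p = 1/d = 1/3.91 = 0.25575 arcsec.
= 0.25575 × 1000 = 255.75 mas.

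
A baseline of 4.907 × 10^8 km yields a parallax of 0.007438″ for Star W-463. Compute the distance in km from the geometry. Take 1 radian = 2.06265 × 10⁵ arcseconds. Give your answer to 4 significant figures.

θ = 0.007438″ = 0.007438/206265 = 3.6060 × 10^-8 rad.
d = B/θ = (4.907 × 10^8) / (3.6060 × 10^-8) = 1.3608 × 10^16 km.

1.361 × 10^16 km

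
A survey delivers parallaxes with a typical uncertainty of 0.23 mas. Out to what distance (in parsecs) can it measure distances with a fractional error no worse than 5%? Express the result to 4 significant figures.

σ_d/d = σ_p/p, so the condition is σ_p/p ≤ 0.05, i.e. p ≥ σ_p/0.05.
p_min = 0.23/0.05 = 4.6 mas = 0.0046 arcsec.
d_max = 1/p_min = 1/0.0046 = 217.39 pc.

217.4 pc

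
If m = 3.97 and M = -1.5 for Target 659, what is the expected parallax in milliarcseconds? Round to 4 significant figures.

8.054 mas

m − M = 3.97 − (-1.5) = 5.47.
d = 10^((m−M)/5 + 1) = 10^2.094 = 124.17 pc.
p = 1/d = 1/124.17 = 0.0080535 arcsec = 8.0535 mas.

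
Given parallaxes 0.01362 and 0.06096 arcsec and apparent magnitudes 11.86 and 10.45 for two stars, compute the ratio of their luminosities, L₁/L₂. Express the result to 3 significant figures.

d₁ = 1/p₁ = 1/0.01362″ = 73.421 pc; d₂ = 1/p₂ = 1/0.06096″ = 16.404 pc.
M₁ = m₁ − 5 log₁₀ d₁ + 5 = 11.86 − 9.3291 + 5 = 7.5309.
M₂ = 10.45 − 6.0747 + 5 = 9.3753.
L₁/L₂ = 10^(0.4(M₂ − M₁)) = 10^(0.4 × 1.8444) = 10^0.73776 = 5.4671.

L₁/L₂ = 5.47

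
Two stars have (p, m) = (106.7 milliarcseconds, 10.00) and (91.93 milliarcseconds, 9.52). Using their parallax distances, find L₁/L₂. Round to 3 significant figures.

L₁/L₂ = 0.477

d₁ = 1/p₁ = 1/0.1067″ = 9.3721 pc; d₂ = 1/p₂ = 1/0.09193″ = 10.878 pc.
M₁ = m₁ − 5 log₁₀ d₁ + 5 = 10.00 − 4.8592 + 5 = 10.1408.
M₂ = 9.52 − 5.1827 + 5 = 9.3373.
L₁/L₂ = 10^(0.4(M₂ − M₁)) = 10^(0.4 × (-0.8035)) = 10^(-0.32140) = 0.47709.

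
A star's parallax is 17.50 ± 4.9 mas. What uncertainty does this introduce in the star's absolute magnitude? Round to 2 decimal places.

M = m − 5 log₁₀ d + 5 = m + 5 log₁₀ p + 5, so ∂M/∂p = 5/(p ln 10).
σ_M = (5/ln 10) · (σ_p/p) = 2.1715 × 4.9/17.50 = 2.1715 × 0.28 = 0.60802.

σ_M = 0.61 mag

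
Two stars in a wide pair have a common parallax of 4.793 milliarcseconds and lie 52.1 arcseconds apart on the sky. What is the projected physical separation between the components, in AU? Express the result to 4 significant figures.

d = 1/p = 1/0.004793″ = 208.64 pc.
At distance d (pc), an angle of θ arcsec spans θ·d AU: s = 52.1 × 208.64 = 10870 AU.

10870 AU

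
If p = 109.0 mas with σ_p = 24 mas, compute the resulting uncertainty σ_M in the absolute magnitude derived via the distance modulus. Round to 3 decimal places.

M = m − 5 log₁₀ d + 5 = m + 5 log₁₀ p + 5, so ∂M/∂p = 5/(p ln 10).
σ_M = (5/ln 10) · (σ_p/p) = 2.1715 × 24/109.0 = 2.1715 × 0.22018 = 0.47812.

σ_M = 0.478 mag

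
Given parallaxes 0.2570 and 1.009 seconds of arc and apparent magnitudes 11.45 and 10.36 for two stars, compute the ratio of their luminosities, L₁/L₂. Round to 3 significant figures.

L₁/L₂ = 5.65

d₁ = 1/p₁ = 1/0.2570″ = 3.8911 pc; d₂ = 1/p₂ = 1/1.009″ = 0.99108 pc.
M₁ = m₁ − 5 log₁₀ d₁ + 5 = 11.45 − 2.9504 + 5 = 13.4996.
M₂ = 10.36 − (-0.0195) + 5 = 15.3795.
L₁/L₂ = 10^(0.4(M₂ − M₁)) = 10^(0.4 × 1.8799) = 10^0.75196 = 5.6488.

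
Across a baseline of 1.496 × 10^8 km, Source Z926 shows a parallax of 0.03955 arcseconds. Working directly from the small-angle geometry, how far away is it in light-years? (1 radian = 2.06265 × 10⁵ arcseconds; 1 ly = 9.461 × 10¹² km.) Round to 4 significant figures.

82.47 ly

θ = 0.03955″ = 0.03955/206265 = 1.9174 × 10^-7 rad.
d = B/θ = (1.496 × 10^8) / (1.9174 × 10^-7) = 7.8022 × 10^14 km = (7.8022 × 10^14) / (9.461 × 10^12) ly = 82.467 ly.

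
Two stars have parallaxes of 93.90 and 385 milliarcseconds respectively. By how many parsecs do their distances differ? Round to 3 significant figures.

d_A = 1/0.09390″ = 10.65 pc; d_B = 1/0.3850″ = 2.5974 pc.
|d_B − d_A| = |2.5974 − 10.65| = 8.0526 pc.

8.05 pc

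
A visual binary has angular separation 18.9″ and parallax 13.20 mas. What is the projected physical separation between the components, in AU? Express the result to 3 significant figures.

1430 AU

d = 1/p = 1/0.01320″ = 75.758 pc.
At distance d (pc), an angle of θ arcsec spans θ·d AU: s = 18.9 × 75.758 = 1431.8 AU.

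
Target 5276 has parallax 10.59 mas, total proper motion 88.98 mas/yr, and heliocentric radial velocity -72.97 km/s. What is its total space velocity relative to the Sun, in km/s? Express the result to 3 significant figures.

d = 1/p = 1/0.01059″ = 94.429 pc.
μ = 88.98 mas/yr = 0.08898 ″/yr.
v_t = 4.740 μ d = 4.740 × 0.08898 × 94.429 = 39.827 km/s.
v = √(v_r² + v_t²) = √((-72.97)² + 39.827²) = √6910.81 = 83.131 km/s.

83.1 km/s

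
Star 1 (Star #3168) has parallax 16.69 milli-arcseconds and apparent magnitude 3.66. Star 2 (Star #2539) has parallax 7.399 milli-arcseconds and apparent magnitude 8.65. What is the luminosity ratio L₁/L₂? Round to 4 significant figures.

d₁ = 1/p₁ = 1/0.01669″ = 59.916 pc; d₂ = 1/p₂ = 1/0.007399″ = 135.15 pc.
M₁ = m₁ − 5 log₁₀ d₁ + 5 = 3.66 − 8.8877 + 5 = -0.2277.
M₂ = 8.65 − 10.6541 + 5 = 2.9959.
L₁/L₂ = 10^(0.4(M₂ − M₁)) = 10^(0.4 × 3.2236) = 10^1.28944 = 19.473.

L₁/L₂ = 19.47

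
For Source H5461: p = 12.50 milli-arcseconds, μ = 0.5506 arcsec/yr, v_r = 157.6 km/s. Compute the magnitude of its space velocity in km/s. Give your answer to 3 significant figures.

262 km/s

d = 1/p = 1/0.01250″ = 80 pc.
v_t = 4.740 μ d = 4.740 × 0.5506 × 80 = 208.79 km/s.
v = √(v_r² + v_t²) = √(157.6² + 208.79²) = √68431 = 261.59 km/s.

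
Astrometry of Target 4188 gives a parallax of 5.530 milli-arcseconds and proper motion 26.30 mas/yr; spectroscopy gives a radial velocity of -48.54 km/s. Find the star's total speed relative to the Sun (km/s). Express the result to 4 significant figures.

d = 1/p = 1/0.005530″ = 180.83 pc.
μ = 26.30 mas/yr = 0.02630 ″/yr.
v_t = 4.740 μ d = 4.740 × 0.02630 × 180.83 = 22.543 km/s.
v = √(v_r² + v_t²) = √((-48.54)² + 22.543²) = √2864.32 = 53.519 km/s.

53.52 km/s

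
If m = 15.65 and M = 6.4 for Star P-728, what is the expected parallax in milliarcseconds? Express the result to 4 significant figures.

1.413 mas

m − M = 15.65 − 6.4 = 9.25.
d = 10^((m−M)/5 + 1) = 10^2.850 = 707.95 pc.
p = 1/d = 1/707.95 = 0.0014125 arcsec = 1.4125 mas.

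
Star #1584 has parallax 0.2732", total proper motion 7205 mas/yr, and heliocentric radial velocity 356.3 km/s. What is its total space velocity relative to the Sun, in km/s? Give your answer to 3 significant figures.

d = 1/p = 1/0.2732″ = 3.6603 pc.
μ = 7205 mas/yr = 7.205 ″/yr.
v_t = 4.740 μ d = 4.740 × 7.205 × 3.6603 = 125.01 km/s.
v = √(v_r² + v_t²) = √(356.3² + 125.01²) = √142577 = 377.59 km/s.

378 km/s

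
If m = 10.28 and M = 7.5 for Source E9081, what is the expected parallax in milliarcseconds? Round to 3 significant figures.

m − M = 10.28 − 7.5 = 2.78.
d = 10^((m−M)/5 + 1) = 10^1.556 = 35.975 pc.
p = 1/d = 1/35.975 = 0.027797 arcsec = 27.797 mas.

27.8 mas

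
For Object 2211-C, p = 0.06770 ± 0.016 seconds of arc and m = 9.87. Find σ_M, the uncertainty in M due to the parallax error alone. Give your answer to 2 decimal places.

σ_M = 0.51 mag

M = m − 5 log₁₀ d + 5 = m + 5 log₁₀ p + 5, so ∂M/∂p = 5/(p ln 10).
σ_M = (5/ln 10) · (σ_p/p) = 2.1715 × 0.016/0.06770 = 2.1715 × 0.23634 = 0.51321.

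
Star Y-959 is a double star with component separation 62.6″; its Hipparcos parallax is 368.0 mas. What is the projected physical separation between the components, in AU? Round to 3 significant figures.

d = 1/p = 1/0.3680″ = 2.7174 pc.
At distance d (pc), an angle of θ arcsec spans θ·d AU: s = 62.6 × 2.7174 = 170.11 AU.

170 AU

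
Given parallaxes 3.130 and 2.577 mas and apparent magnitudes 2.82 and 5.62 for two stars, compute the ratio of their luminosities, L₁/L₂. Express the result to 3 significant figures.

L₁/L₂ = 8.94

d₁ = 1/p₁ = 1/0.003130″ = 319.49 pc; d₂ = 1/p₂ = 1/0.002577″ = 388.05 pc.
M₁ = m₁ − 5 log₁₀ d₁ + 5 = 2.82 − 12.5223 + 5 = -4.7023.
M₂ = 5.62 − 12.9444 + 5 = -2.3244.
L₁/L₂ = 10^(0.4(M₂ − M₁)) = 10^(0.4 × 2.3779) = 10^0.95116 = 8.9363.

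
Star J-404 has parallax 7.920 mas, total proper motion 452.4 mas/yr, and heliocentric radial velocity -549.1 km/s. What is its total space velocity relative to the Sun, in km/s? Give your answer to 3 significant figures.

612 km/s

d = 1/p = 1/0.007920″ = 126.26 pc.
μ = 452.4 mas/yr = 0.4524 ″/yr.
v_t = 4.740 μ d = 4.740 × 0.4524 × 126.26 = 270.75 km/s.
v = √(v_r² + v_t²) = √((-549.1)² + 270.75²) = √374816 = 612.22 km/s.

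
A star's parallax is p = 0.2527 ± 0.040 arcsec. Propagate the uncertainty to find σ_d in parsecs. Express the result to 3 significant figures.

0.626 pc

d = 1/p, so σ_d = σ_p / p².
σ_d = 0.0400 / (0.2527)² = 0.0400 / 0.063857 = 0.6264 pc.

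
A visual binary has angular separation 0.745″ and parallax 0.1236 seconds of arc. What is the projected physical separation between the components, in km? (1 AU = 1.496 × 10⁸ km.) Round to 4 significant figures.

d = 1/p = 1/0.1236″ = 8.0906 pc.
At distance d (pc), an angle of θ arcsec spans θ·d AU: s = 0.745 × 8.0906 = 6.0275 AU.
= 6.0275 × 1.496 × 10⁸ km = 9.0171 × 10^8 km.

9.017 × 10^8 km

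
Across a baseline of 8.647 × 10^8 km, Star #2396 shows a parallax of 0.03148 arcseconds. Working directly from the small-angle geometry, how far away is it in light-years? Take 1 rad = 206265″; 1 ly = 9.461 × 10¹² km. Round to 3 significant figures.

599 ly

θ = 0.03148″ = 0.03148/206265 = 1.5262 × 10^-7 rad.
d = B/θ = (8.647 × 10^8) / (1.5262 × 10^-7) = 5.6657 × 10^15 km = (5.6657 × 10^15) / (9.461 × 10^12) ly = 598.85 ly.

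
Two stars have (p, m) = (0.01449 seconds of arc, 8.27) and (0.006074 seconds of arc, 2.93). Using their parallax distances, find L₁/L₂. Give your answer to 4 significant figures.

L₁/L₂ = 0.001285

d₁ = 1/p₁ = 1/0.01449″ = 69.013 pc; d₂ = 1/p₂ = 1/0.006074″ = 164.64 pc.
M₁ = m₁ − 5 log₁₀ d₁ + 5 = 8.27 − 9.1947 + 5 = 4.0753.
M₂ = 2.93 − 11.0827 + 5 = -3.1527.
L₁/L₂ = 10^(0.4(M₂ − M₁)) = 10^(0.4 × (-7.2280)) = 10^(-2.89120) = 0.0012847.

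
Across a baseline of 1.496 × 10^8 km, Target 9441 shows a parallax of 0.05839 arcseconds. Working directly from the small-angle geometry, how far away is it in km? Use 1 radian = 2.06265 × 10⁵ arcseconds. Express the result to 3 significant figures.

5.28 × 10^14 km

θ = 0.05839″ = 0.05839/206265 = 2.8308 × 10^-7 rad.
d = B/θ = (1.496 × 10^8) / (2.8308 × 10^-7) = 5.2847 × 10^14 km.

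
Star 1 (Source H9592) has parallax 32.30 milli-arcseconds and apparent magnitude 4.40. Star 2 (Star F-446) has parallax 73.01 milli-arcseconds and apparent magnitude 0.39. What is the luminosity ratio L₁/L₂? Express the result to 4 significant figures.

d₁ = 1/p₁ = 1/0.03230″ = 30.96 pc; d₂ = 1/p₂ = 1/0.07301″ = 13.697 pc.
M₁ = m₁ − 5 log₁₀ d₁ + 5 = 4.40 − 7.4540 + 5 = 1.9460.
M₂ = 0.39 − 5.6831 + 5 = -0.2931.
L₁/L₂ = 10^(0.4(M₂ − M₁)) = 10^(0.4 × (-2.2391)) = 10^(-0.89564) = 0.12716.

L₁/L₂ = 0.1272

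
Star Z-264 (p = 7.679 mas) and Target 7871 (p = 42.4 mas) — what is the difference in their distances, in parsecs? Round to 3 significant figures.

d_A = 1/0.007679″ = 130.23 pc; d_B = 1/0.04240″ = 23.585 pc.
|d_B − d_A| = |23.585 − 130.23| = 106.65 pc.

107 pc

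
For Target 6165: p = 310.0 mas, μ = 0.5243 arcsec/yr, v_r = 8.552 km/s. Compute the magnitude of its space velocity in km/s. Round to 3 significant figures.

d = 1/p = 1/0.3100″ = 3.2258 pc.
v_t = 4.740 μ d = 4.740 × 0.5243 × 3.2258 = 8.0167 km/s.
v = √(v_r² + v_t²) = √(8.552² + 8.0167²) = √137.404 = 11.722 km/s.

11.7 km/s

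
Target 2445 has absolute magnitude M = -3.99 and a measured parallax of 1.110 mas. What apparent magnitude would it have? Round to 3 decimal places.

d = 1/p = 1/0.001110″ = 900.9 pc.
m − M = 5 log₁₀ d − 5 = 5 log₁₀(900.9) − 5 = 14.7734 − 5 = 9.7734.
m = M + (m − M) = -3.99 + 9.7734 = 5.783.

m = 5.783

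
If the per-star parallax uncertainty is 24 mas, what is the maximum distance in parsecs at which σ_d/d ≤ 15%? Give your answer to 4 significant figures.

σ_d/d = σ_p/p, so the condition is σ_p/p ≤ 0.15, i.e. p ≥ σ_p/0.15.
p_min = 24/0.15 = 160 mas = 0.16 arcsec.
d_max = 1/p_min = 1/0.16 = 6.25 pc.

6.250 pc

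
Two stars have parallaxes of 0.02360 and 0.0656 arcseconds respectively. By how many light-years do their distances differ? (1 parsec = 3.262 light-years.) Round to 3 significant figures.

d_A = 1/0.02360″ = 42.373 pc; d_B = 1/0.06560″ = 15.244 pc.
|d_B − d_A| = |15.244 − 42.373| = 27.129 pc = 27.129 × 3.262 ly = 88.495 ly.

88.5 ly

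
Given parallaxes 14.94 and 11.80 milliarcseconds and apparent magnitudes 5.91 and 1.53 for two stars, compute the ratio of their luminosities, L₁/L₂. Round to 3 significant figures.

d₁ = 1/p₁ = 1/0.01494″ = 66.934 pc; d₂ = 1/p₂ = 1/0.01180″ = 84.746 pc.
M₁ = m₁ − 5 log₁₀ d₁ + 5 = 5.91 − 9.1282 + 5 = 1.7818.
M₂ = 1.53 − 9.6406 + 5 = -3.1106.
L₁/L₂ = 10^(0.4(M₂ − M₁)) = 10^(0.4 × (-4.8924)) = 10^(-1.95696) = 0.011042.

L₁/L₂ = 0.0110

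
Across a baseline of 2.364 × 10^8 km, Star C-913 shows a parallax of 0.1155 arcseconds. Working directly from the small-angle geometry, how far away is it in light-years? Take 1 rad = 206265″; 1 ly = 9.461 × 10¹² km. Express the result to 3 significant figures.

44.6 ly

θ = 0.1155″ = 0.1155/206265 = 5.5996 × 10^-7 rad.
d = B/θ = (2.364 × 10^8) / (5.5996 × 10^-7) = 4.2217 × 10^14 km = (4.2217 × 10^14) / (9.461 × 10^12) ly = 44.622 ly.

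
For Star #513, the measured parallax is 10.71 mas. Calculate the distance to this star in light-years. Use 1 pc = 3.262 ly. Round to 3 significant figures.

305 light years

p = 10.71 mas = 0.01071 arcsec.
d = 1/p = 1/0.01071 = 93.371 pc.
In light-years: 93.371 × 3.262 = 304.58 ly.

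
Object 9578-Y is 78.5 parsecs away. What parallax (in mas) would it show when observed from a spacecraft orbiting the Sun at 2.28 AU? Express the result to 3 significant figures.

29.0 mas

p (arcsec) = B (AU) / d (pc).
p = 2.28 / 78.5 = 0.029045 arcsec = 29.045 mas.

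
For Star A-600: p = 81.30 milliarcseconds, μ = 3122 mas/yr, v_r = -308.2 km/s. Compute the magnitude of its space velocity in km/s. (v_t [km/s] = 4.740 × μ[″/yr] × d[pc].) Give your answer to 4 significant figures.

357.9 km/s

d = 1/p = 1/0.08130″ = 12.3 pc.
μ = 3122 mas/yr = 3.122 ″/yr.
v_t = 4.740 μ d = 4.740 × 3.122 × 12.3 = 182.02 km/s.
v = √(v_r² + v_t²) = √((-308.2)² + 182.02²) = √128119 = 357.94 km/s.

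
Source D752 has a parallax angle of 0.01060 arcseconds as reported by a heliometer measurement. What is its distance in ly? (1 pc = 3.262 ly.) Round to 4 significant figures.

307.7 ly

d = 1/p = 1/0.01060 = 94.34 pc.
In light-years: 94.34 × 3.262 = 307.74 ly.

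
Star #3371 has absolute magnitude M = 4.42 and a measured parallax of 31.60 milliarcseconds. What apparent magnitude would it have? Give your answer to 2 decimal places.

m = 6.92

d = 1/p = 1/0.03160″ = 31.646 pc.
m − M = 5 log₁₀ d − 5 = 5 log₁₀(31.646) − 5 = 7.5016 − 5 = 2.5016.
m = M + (m − M) = 4.42 + 2.5016 = 6.92.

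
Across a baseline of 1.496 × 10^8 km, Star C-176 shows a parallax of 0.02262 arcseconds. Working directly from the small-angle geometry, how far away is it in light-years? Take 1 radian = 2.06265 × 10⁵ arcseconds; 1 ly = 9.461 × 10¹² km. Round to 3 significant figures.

θ = 0.02262″ = 0.02262/206265 = 1.0966 × 10^-7 rad.
d = B/θ = (1.496 × 10^8) / (1.0966 × 10^-7) = 1.3642 × 10^15 km = (1.3642 × 10^15) / (9.461 × 10^12) ly = 144.19 ly.

144 ly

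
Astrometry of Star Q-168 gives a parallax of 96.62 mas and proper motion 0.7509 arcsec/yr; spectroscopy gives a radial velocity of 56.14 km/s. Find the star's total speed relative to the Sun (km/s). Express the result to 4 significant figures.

67.15 km/s

d = 1/p = 1/0.09662″ = 10.35 pc.
v_t = 4.740 μ d = 4.740 × 0.7509 × 10.35 = 36.838 km/s.
v = √(v_r² + v_t²) = √(56.14² + 36.838²) = √4508.74 = 67.147 km/s.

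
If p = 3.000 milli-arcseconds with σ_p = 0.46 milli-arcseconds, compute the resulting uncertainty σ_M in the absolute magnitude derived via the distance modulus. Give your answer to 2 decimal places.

σ_M = 0.33 mag

M = m − 5 log₁₀ d + 5 = m + 5 log₁₀ p + 5, so ∂M/∂p = 5/(p ln 10).
σ_M = (5/ln 10) · (σ_p/p) = 2.1715 × 0.46/3.000 = 2.1715 × 0.15333 = 0.33296.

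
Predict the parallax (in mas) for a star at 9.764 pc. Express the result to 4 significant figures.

102.4 mas

p = 1/d = 1/9.764 = 0.10242 arcsec.
= 0.10242 × 1000 = 102.42 mas.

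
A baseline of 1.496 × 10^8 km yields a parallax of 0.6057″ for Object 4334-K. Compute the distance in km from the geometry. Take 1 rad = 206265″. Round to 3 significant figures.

θ = 0.6057″ = 0.6057/206265 = 2.9365 × 10^-6 rad.
d = B/θ = (1.496 × 10^8) / (2.9365 × 10^-6) = 5.0945 × 10^13 km.

5.09 × 10^13 km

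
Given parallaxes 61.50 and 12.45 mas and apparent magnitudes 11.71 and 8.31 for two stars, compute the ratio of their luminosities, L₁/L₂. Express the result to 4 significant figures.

L₁/L₂ = 0.001789

d₁ = 1/p₁ = 1/0.06150″ = 16.26 pc; d₂ = 1/p₂ = 1/0.01245″ = 80.321 pc.
M₁ = m₁ − 5 log₁₀ d₁ + 5 = 11.71 − 6.0556 + 5 = 10.6544.
M₂ = 8.31 − 9.5241 + 5 = 3.7859.
L₁/L₂ = 10^(0.4(M₂ − M₁)) = 10^(0.4 × (-6.8685)) = 10^(-2.74740) = 0.001789.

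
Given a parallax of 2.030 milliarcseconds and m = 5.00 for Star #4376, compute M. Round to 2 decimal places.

d = 1/p = 1/0.002030″ = 492.61 pc.
m − M = 5 log₁₀(492.61) − 5 = 13.4625 − 5 = 8.4625.
M = m − (m − M) = 5.00 − 8.4625 = -3.46.

M = -3.46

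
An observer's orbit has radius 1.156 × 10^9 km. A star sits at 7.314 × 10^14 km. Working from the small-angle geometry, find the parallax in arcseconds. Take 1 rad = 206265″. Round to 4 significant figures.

θ ≈ B/d = (1.156 × 10^9) / (7.314 × 10^14) = 1.5805 × 10^-6 rad.
In arcseconds: 1.5805 × 10^-6 × 206265 = 0.326″.

0.3260 arcsec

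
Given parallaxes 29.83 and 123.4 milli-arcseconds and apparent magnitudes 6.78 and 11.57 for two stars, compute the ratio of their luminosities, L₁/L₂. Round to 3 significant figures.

L₁/L₂ = 1410

d₁ = 1/p₁ = 1/0.02983″ = 33.523 pc; d₂ = 1/p₂ = 1/0.1234″ = 8.1037 pc.
M₁ = m₁ − 5 log₁₀ d₁ + 5 = 6.78 − 7.6267 + 5 = 4.1533.
M₂ = 11.57 − 4.5434 + 5 = 12.0266.
L₁/L₂ = 10^(0.4(M₂ − M₁)) = 10^(0.4 × 7.8733) = 10^3.14932 = 1410.3.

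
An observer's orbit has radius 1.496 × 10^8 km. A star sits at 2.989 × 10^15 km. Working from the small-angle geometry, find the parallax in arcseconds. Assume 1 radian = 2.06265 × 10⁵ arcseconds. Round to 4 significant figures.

θ ≈ B/d = (1.496 × 10^8) / (2.989 × 10^15) = 5.0050 × 10^-8 rad.
In arcseconds: 5.0050 × 10^-8 × 206265 = 0.010324″.

0.01032 arcsec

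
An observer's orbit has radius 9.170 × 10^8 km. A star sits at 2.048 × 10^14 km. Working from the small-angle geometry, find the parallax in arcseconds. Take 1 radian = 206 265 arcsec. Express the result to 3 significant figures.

0.924 arcsec

θ ≈ B/d = (9.170 × 10^8) / (2.048 × 10^14) = 4.4775 × 10^-6 rad.
In arcseconds: 4.4775 × 10^-6 × 206265 = 0.92355″.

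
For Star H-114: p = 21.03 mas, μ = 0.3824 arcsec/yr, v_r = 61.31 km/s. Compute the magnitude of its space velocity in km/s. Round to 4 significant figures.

d = 1/p = 1/0.02103″ = 47.551 pc.
v_t = 4.740 μ d = 4.740 × 0.3824 × 47.551 = 86.19 km/s.
v = √(v_r² + v_t²) = √(61.31² + 86.19²) = √11187.6 = 105.77 km/s.

105.8 km/s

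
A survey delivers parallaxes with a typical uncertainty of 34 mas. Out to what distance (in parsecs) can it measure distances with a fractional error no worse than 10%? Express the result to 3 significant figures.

2.94 pc

σ_d/d = σ_p/p, so the condition is σ_p/p ≤ 0.10, i.e. p ≥ σ_p/0.10.
p_min = 34/0.10 = 340 mas = 0.34 arcsec.
d_max = 1/p_min = 1/0.34 = 2.9412 pc.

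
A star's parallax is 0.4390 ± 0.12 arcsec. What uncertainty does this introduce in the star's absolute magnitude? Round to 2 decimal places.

M = m − 5 log₁₀ d + 5 = m + 5 log₁₀ p + 5, so ∂M/∂p = 5/(p ln 10).
σ_M = (5/ln 10) · (σ_p/p) = 2.1715 × 0.12/0.4390 = 2.1715 × 0.27335 = 0.59358.

σ_M = 0.59 mag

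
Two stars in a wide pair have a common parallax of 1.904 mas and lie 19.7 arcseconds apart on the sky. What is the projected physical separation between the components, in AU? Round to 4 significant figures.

d = 1/p = 1/0.001904″ = 525.21 pc.
At distance d (pc), an angle of θ arcsec spans θ·d AU: s = 19.7 × 525.21 = 10347 AU.

10350 AU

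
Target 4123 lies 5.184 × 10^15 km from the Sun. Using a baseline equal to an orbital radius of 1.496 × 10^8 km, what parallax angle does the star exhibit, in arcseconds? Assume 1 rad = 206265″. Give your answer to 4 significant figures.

θ ≈ B/d = (1.496 × 10^8) / (5.184 × 10^15) = 2.8858 × 10^-8 rad.
In arcseconds: 2.8858 × 10^-8 × 206265 = 0.0059524″.

0.005952 arcsec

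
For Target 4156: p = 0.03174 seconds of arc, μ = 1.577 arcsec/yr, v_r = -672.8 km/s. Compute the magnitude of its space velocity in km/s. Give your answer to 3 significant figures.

713 km/s

d = 1/p = 1/0.03174″ = 31.506 pc.
v_t = 4.740 μ d = 4.740 × 1.577 × 31.506 = 235.51 km/s.
v = √(v_r² + v_t²) = √((-672.8)² + 235.51²) = √508125 = 712.83 km/s.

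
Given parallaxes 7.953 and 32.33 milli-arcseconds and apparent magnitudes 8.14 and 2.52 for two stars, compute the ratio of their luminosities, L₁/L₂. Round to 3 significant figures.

d₁ = 1/p₁ = 1/0.007953″ = 125.74 pc; d₂ = 1/p₂ = 1/0.03233″ = 30.931 pc.
M₁ = m₁ − 5 log₁₀ d₁ + 5 = 8.14 − 10.4974 + 5 = 2.6426.
M₂ = 2.52 − 7.4520 + 5 = 0.0680.
L₁/L₂ = 10^(0.4(M₂ − M₁)) = 10^(0.4 × (-2.5746)) = 10^(-1.02984) = 0.09336.

L₁/L₂ = 0.0934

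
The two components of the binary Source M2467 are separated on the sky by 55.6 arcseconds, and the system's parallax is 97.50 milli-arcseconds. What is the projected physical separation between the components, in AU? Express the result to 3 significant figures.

570 AU

d = 1/p = 1/0.09750″ = 10.256 pc.
At distance d (pc), an angle of θ arcsec spans θ·d AU: s = 55.6 × 10.256 = 570.23 AU.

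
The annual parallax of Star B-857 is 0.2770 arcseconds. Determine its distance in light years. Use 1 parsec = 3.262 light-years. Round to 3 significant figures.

11.8 light years

d = 1/p = 1/0.2770 = 3.6101 pc.
In light-years: 3.6101 × 3.262 = 11.776 ly.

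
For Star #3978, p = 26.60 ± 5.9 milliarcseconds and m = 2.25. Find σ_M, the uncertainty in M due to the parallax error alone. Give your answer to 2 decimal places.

σ_M = 0.48 mag

M = m − 5 log₁₀ d + 5 = m + 5 log₁₀ p + 5, so ∂M/∂p = 5/(p ln 10).
σ_M = (5/ln 10) · (σ_p/p) = 2.1715 × 5.9/26.60 = 2.1715 × 0.2218 = 0.48164.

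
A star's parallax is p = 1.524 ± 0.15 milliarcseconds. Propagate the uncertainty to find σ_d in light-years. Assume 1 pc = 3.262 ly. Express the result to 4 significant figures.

210.7 ly

d = 1/p, so σ_d = σ_p / p².
σ_d = 0.000150 / (0.001524)² = 0.000150 / 0.0000023226 = 64.583 pc = 64.583 × 3.262 ly = 210.67 ly.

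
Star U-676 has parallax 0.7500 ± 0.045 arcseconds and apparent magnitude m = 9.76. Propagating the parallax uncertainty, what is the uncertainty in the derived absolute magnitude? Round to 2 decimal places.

M = m − 5 log₁₀ d + 5 = m + 5 log₁₀ p + 5, so ∂M/∂p = 5/(p ln 10).
σ_M = (5/ln 10) · (σ_p/p) = 2.1715 × 0.045/0.7500 = 2.1715 × 0.06 = 0.13029.

σ_M = 0.13 mag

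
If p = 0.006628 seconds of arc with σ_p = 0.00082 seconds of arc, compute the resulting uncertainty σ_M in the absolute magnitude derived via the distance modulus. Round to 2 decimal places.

σ_M = 0.27 mag

M = m − 5 log₁₀ d + 5 = m + 5 log₁₀ p + 5, so ∂M/∂p = 5/(p ln 10).
σ_M = (5/ln 10) · (σ_p/p) = 2.1715 × 0.00082/0.006628 = 2.1715 × 0.12372 = 0.26866.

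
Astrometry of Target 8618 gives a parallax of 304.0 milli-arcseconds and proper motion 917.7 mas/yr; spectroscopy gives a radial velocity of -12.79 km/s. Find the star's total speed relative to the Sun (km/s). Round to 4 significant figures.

d = 1/p = 1/0.3040″ = 3.2895 pc.
μ = 917.7 mas/yr = 0.9177 ″/yr.
v_t = 4.740 μ d = 4.740 × 0.9177 × 3.2895 = 14.309 km/s.
v = √(v_r² + v_t²) = √((-12.79)² + 14.309²) = √368.332 = 19.192 km/s.

19.19 km/s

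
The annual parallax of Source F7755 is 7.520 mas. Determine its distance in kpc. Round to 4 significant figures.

p = 7.520 mas = 0.007520 arcsec.
d = 1/p = 1/0.007520 = 132.98 pc.
= 0.13298 kpc.

0.1330 kpc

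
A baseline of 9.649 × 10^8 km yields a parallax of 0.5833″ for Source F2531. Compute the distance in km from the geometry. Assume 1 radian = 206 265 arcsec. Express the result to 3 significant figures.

θ = 0.5833″ = 0.5833/206265 = 2.8279 × 10^-6 rad.
d = B/θ = (9.649 × 10^8) / (2.8279 × 10^-6) = 3.4121 × 10^14 km.

3.41 × 10^14 km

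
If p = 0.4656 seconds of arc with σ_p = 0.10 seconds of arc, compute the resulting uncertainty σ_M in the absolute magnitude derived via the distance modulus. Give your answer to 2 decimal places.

σ_M = 0.47 mag

M = m − 5 log₁₀ d + 5 = m + 5 log₁₀ p + 5, so ∂M/∂p = 5/(p ln 10).
σ_M = (5/ln 10) · (σ_p/p) = 2.1715 × 0.10/0.4656 = 2.1715 × 0.21478 = 0.46639.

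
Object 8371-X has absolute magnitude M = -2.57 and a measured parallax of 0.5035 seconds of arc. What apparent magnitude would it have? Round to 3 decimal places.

d = 1/p = 1/0.5035″ = 1.9861 pc.
m − M = 5 log₁₀ d − 5 = 5 log₁₀(1.9861) − 5 = 1.4900 − 5 = -3.5100.
m = M + (m − M) = -2.57 + (-3.5100) = -6.080.

m = -6.080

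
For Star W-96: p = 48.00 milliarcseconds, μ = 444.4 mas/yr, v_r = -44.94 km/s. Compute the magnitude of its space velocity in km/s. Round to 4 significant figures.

d = 1/p = 1/0.04800″ = 20.833 pc.
μ = 444.4 mas/yr = 0.4444 ″/yr.
v_t = 4.740 μ d = 4.740 × 0.4444 × 20.833 = 43.884 km/s.
v = √(v_r² + v_t²) = √((-44.94)² + 43.884²) = √3945.41 = 62.812 km/s.

62.81 km/s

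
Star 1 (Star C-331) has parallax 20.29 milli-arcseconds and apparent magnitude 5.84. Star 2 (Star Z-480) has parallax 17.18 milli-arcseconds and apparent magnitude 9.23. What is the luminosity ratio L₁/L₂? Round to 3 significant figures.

L₁/L₂ = 16.3

d₁ = 1/p₁ = 1/0.02029″ = 49.285 pc; d₂ = 1/p₂ = 1/0.01718″ = 58.207 pc.
M₁ = m₁ − 5 log₁₀ d₁ + 5 = 5.84 − 8.4636 + 5 = 2.3764.
M₂ = 9.23 − 8.8249 + 5 = 5.4051.
L₁/L₂ = 10^(0.4(M₂ − M₁)) = 10^(0.4 × 3.0287) = 10^1.21148 = 16.273.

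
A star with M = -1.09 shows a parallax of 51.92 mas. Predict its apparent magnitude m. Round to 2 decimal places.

m = 0.33

d = 1/p = 1/0.05192″ = 19.26 pc.
m − M = 5 log₁₀ d − 5 = 5 log₁₀(19.26) − 5 = 6.4233 − 5 = 1.4233.
m = M + (m − M) = -1.09 + 1.4233 = 0.33.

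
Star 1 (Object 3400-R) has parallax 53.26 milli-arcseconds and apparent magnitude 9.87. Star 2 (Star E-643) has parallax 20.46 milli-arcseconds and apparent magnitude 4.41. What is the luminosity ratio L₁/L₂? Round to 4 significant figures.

L₁/L₂ = 0.0009661

d₁ = 1/p₁ = 1/0.05326″ = 18.776 pc; d₂ = 1/p₂ = 1/0.02046″ = 48.876 pc.
M₁ = m₁ − 5 log₁₀ d₁ + 5 = 9.87 − 6.3680 + 5 = 8.5020.
M₂ = 4.41 − 8.4455 + 5 = 0.9645.
L₁/L₂ = 10^(0.4(M₂ − M₁)) = 10^(0.4 × (-7.5375)) = 10^(-3.01500) = 0.00096605.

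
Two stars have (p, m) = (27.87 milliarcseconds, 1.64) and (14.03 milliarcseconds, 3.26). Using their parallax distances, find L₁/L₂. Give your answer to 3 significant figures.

L₁/L₂ = 1.13

d₁ = 1/p₁ = 1/0.02787″ = 35.881 pc; d₂ = 1/p₂ = 1/0.01403″ = 71.276 pc.
M₁ = m₁ − 5 log₁₀ d₁ + 5 = 1.64 − 7.7743 + 5 = -1.1343.
M₂ = 3.26 − 9.2647 + 5 = -1.0047.
L₁/L₂ = 10^(0.4(M₂ − M₁)) = 10^(0.4 × 0.1296) = 10^0.05184 = 1.1268.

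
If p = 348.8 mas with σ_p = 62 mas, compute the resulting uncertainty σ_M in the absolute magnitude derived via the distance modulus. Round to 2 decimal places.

σ_M = 0.39 mag

M = m − 5 log₁₀ d + 5 = m + 5 log₁₀ p + 5, so ∂M/∂p = 5/(p ln 10).
σ_M = (5/ln 10) · (σ_p/p) = 2.1715 × 62/348.8 = 2.1715 × 0.17775 = 0.38598.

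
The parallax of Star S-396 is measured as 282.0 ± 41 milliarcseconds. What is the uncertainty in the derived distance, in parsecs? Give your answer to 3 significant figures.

0.516 pc

d = 1/p, so σ_d = σ_p / p².
σ_d = 0.0410 / (0.2820)² = 0.0410 / 0.079524 = 0.51557 pc.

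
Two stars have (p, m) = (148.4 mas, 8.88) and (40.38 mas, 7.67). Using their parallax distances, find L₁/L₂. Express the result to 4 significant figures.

L₁/L₂ = 0.02429

d₁ = 1/p₁ = 1/0.1484″ = 6.7385 pc; d₂ = 1/p₂ = 1/0.04038″ = 24.765 pc.
M₁ = m₁ − 5 log₁₀ d₁ + 5 = 8.88 − 4.1428 + 5 = 9.7372.
M₂ = 7.67 − 6.9692 + 5 = 5.7008.
L₁/L₂ = 10^(0.4(M₂ − M₁)) = 10^(0.4 × (-4.0364)) = 10^(-1.61456) = 0.024291.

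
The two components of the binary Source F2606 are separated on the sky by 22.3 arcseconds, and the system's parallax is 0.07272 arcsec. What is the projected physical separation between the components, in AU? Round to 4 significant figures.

306.7 AU

d = 1/p = 1/0.07272″ = 13.751 pc.
At distance d (pc), an angle of θ arcsec spans θ·d AU: s = 22.3 × 13.751 = 306.65 AU.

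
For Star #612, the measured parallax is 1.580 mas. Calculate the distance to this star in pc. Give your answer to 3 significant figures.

p = 1.580 mas = 0.001580 arcsec.
d = 1/p = 1/0.001580 = 632.91 pc.

633 pc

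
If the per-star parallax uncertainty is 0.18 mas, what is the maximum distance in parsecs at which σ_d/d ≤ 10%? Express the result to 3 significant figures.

556 pc

σ_d/d = σ_p/p, so the condition is σ_p/p ≤ 0.10, i.e. p ≥ σ_p/0.10.
p_min = 0.18/0.10 = 1.8 mas = 0.0018 arcsec.
d_max = 1/p_min = 1/0.0018 = 555.56 pc.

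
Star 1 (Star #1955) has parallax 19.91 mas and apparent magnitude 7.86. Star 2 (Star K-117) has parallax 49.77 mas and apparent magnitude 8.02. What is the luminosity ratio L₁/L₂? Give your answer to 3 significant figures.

d₁ = 1/p₁ = 1/0.01991″ = 50.226 pc; d₂ = 1/p₂ = 1/0.04977″ = 20.092 pc.
M₁ = m₁ − 5 log₁₀ d₁ + 5 = 7.86 − 8.5046 + 5 = 4.3554.
M₂ = 8.02 − 6.5151 + 5 = 6.5049.
L₁/L₂ = 10^(0.4(M₂ − M₁)) = 10^(0.4 × 2.1495) = 10^0.85980 = 7.241.

L₁/L₂ = 7.24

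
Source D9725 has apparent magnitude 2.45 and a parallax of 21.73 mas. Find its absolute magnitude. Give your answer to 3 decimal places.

M = -0.865

d = 1/p = 1/0.02173″ = 46.019 pc.
m − M = 5 log₁₀(46.019) − 5 = 8.3147 − 5 = 3.3147.
M = m − (m − M) = 2.45 − 3.3147 = -0.865.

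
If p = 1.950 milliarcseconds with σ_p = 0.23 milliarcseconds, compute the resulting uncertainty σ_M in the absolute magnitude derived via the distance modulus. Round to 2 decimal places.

σ_M = 0.26 mag

M = m − 5 log₁₀ d + 5 = m + 5 log₁₀ p + 5, so ∂M/∂p = 5/(p ln 10).
σ_M = (5/ln 10) · (σ_p/p) = 2.1715 × 0.23/1.950 = 2.1715 × 0.11795 = 0.25613.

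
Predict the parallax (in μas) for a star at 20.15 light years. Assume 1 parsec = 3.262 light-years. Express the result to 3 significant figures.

162000 μas

d = 20.15 ly ÷ 3.262 = 6.1772 pc.
p = 1/d = 1/6.1772 = 0.16189 arcsec.
= 0.16189 × 10⁶ = 1.6189 × 10^5 μas.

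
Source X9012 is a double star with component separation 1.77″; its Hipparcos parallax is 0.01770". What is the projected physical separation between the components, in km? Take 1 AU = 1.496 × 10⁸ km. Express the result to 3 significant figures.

d = 1/p = 1/0.01770″ = 56.497 pc.
At distance d (pc), an angle of θ arcsec spans θ·d AU: s = 1.77 × 56.497 = 100 AU.
= 100 × 1.496 × 10⁸ km = 1.4960 × 10^10 km.

1.50 × 10^10 km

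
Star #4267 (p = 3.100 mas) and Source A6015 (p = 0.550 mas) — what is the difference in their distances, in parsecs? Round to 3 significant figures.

1500 pc

d_A = 1/0.003100″ = 322.58 pc; d_B = 1/0.0005500″ = 1818.2 pc.
|d_B − d_A| = |1818.2 − 322.58| = 1495.6 pc.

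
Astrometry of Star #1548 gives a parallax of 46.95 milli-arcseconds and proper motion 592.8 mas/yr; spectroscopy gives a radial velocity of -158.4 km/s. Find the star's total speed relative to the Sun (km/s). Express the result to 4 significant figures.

d = 1/p = 1/0.04695″ = 21.299 pc.
μ = 592.8 mas/yr = 0.5928 ″/yr.
v_t = 4.740 μ d = 4.740 × 0.5928 × 21.299 = 59.847 km/s.
v = √(v_r² + v_t²) = √((-158.4)² + 59.847²) = √28672.2 = 169.33 km/s.

169.3 km/s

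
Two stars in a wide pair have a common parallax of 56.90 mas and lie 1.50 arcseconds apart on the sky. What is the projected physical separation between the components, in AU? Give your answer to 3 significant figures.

26.4 AU

d = 1/p = 1/0.05690″ = 17.575 pc.
At distance d (pc), an angle of θ arcsec spans θ·d AU: s = 1.50 × 17.575 = 26.363 AU.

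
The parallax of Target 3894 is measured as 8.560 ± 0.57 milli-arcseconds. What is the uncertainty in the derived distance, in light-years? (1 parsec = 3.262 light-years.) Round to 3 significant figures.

25.4 ly

d = 1/p, so σ_d = σ_p / p².
σ_d = 0.000570 / (0.008560)² = 0.000570 / 0.000073274 = 7.779 pc = 7.779 × 3.262 ly = 25.375 ly.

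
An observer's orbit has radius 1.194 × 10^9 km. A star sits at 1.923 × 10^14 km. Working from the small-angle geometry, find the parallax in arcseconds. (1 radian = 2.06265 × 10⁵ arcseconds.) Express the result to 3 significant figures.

θ ≈ B/d = (1.194 × 10^9) / (1.923 × 10^14) = 6.2090 × 10^-6 rad.
In arcseconds: 6.2090 × 10^-6 × 206265 = 1.2807″.

1.28 arcsec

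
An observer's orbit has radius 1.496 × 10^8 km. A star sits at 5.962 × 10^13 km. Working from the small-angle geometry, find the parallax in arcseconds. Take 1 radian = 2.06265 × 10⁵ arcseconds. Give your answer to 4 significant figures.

0.5176 arcsec

θ ≈ B/d = (1.496 × 10^8) / (5.962 × 10^13) = 2.5092 × 10^-6 rad.
In arcseconds: 2.5092 × 10^-6 × 206265 = 0.51756″.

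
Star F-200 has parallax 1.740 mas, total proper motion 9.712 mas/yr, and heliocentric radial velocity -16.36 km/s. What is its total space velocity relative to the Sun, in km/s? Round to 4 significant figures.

31.11 km/s

d = 1/p = 1/0.001740″ = 574.71 pc.
μ = 9.712 mas/yr = 0.009712 ″/yr.
v_t = 4.740 μ d = 4.740 × 0.009712 × 574.71 = 26.457 km/s.
v = √(v_r² + v_t²) = √((-16.36)² + 26.457²) = √967.622 = 31.107 km/s.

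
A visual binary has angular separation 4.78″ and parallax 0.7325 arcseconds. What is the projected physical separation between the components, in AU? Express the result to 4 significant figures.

6.526 AU

d = 1/p = 1/0.7325″ = 1.3652 pc.
At distance d (pc), an angle of θ arcsec spans θ·d AU: s = 4.78 × 1.3652 = 6.5257 AU.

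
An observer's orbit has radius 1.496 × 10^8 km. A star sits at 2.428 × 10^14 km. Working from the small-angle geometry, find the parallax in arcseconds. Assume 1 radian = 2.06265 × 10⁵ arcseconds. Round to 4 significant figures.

0.1271 arcsec

θ ≈ B/d = (1.496 × 10^8) / (2.428 × 10^14) = 6.1614 × 10^-7 rad.
In arcseconds: 6.1614 × 10^-7 × 206265 = 0.12709″.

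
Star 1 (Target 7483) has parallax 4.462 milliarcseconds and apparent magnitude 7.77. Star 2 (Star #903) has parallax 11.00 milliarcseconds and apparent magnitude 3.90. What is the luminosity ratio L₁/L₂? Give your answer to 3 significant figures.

L₁/L₂ = 0.172

d₁ = 1/p₁ = 1/0.004462″ = 224.11 pc; d₂ = 1/p₂ = 1/0.01100″ = 90.909 pc.
M₁ = m₁ − 5 log₁₀ d₁ + 5 = 7.77 − 11.7523 + 5 = 1.0177.
M₂ = 3.90 − 9.7930 + 5 = -0.8930.
L₁/L₂ = 10^(0.4(M₂ − M₁)) = 10^(0.4 × (-1.9107)) = 10^(-0.76428) = 0.17208.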